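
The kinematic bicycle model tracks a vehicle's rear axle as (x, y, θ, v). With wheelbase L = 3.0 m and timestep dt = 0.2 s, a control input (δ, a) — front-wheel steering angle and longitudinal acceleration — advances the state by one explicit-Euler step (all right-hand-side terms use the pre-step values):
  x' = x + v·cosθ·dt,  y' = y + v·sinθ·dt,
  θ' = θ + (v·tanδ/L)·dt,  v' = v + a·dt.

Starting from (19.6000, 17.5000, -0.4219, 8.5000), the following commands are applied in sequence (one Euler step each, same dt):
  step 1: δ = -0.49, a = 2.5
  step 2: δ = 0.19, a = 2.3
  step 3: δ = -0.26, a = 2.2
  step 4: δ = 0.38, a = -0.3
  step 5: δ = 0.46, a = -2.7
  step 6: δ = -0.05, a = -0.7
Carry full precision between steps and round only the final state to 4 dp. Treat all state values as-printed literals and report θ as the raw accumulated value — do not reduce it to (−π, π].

(29.0058, 11.8286, -0.2189, 9.1600)

after step 1 (δ=-0.49, a=2.5): (21.150931, 16.803859, -0.724153, 9.000000)
after step 2 (δ=0.19, a=2.3): (22.499240, 15.611357, -0.608761, 9.460000)
after step 3 (δ=-0.26, a=2.2): (24.051356, 14.529413, -0.776532, 9.900000)
after step 4 (δ=0.38, a=-0.3): (25.463785, 13.141809, -0.512920, 9.840000)
after step 5 (δ=0.46, a=-2.7): (27.178534, 12.176065, -0.187906, 9.300000)
after step 6 (δ=-0.05, a=-0.7): (29.005793, 11.828614, -0.218931, 9.160000)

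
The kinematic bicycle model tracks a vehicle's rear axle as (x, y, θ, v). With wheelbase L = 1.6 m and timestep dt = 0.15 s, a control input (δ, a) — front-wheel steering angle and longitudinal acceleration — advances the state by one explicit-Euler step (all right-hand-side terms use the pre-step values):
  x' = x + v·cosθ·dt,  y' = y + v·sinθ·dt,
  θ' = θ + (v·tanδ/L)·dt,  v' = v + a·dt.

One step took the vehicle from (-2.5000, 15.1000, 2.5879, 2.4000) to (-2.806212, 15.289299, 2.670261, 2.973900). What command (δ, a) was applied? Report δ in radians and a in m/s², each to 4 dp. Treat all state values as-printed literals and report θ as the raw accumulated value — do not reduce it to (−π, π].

a = (v'−v)/dt = (0.573900)/0.15 = 3.8260
Δθ = θ'−θ = 0.082361;  (v·dt/L) = 2.4000·0.15/1.6 = 0.225000
tan δ = Δθ·L/(v·dt) = 0.366049  →  δ = 0.3509

δ = 0.3509, a = 3.8260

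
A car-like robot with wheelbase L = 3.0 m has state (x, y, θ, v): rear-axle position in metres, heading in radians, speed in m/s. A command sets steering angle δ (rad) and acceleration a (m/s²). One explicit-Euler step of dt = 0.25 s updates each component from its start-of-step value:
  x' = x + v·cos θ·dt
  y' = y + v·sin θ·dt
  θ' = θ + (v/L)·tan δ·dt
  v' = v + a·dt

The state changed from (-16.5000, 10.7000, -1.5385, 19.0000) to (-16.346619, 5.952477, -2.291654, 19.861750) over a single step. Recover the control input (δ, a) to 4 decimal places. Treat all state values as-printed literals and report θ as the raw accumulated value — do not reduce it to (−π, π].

δ = -0.4440, a = 3.4470

a = (v'−v)/dt = (0.861750)/0.25 = 3.4470
Δθ = θ'−θ = -0.753154;  (v·dt/L) = 19.0000·0.25/3.0 = 1.583333
tan δ = Δθ·L/(v·dt) = -0.475676  →  δ = -0.4440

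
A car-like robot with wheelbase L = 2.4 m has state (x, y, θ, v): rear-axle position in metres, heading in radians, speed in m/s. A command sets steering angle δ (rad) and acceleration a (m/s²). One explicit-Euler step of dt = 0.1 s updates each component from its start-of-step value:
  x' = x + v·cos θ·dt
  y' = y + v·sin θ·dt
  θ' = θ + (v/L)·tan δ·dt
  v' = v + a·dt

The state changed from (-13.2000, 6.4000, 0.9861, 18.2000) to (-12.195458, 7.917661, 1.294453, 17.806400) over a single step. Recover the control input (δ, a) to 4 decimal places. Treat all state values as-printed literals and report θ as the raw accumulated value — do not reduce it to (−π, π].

δ = 0.3862, a = -3.9360

a = (v'−v)/dt = (-0.393600)/0.1 = -3.9360
Δθ = θ'−θ = 0.308353;  (v·dt/L) = 18.2000·0.1/2.4 = 0.758333
tan δ = Δθ·L/(v·dt) = 0.406619  →  δ = 0.3862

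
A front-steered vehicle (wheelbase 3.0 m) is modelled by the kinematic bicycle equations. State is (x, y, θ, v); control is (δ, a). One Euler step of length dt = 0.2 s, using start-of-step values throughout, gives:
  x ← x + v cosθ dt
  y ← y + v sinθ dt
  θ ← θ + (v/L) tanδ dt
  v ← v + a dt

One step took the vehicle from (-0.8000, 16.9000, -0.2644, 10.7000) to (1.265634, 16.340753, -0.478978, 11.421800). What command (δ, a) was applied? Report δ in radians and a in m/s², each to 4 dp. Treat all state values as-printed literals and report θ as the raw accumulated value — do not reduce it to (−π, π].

δ = -0.2922, a = 3.6090

a = (v'−v)/dt = (0.721800)/0.2 = 3.6090
Δθ = θ'−θ = -0.214578;  (v·dt/L) = 10.7000·0.2/3.0 = 0.713333
tan δ = Δθ·L/(v·dt) = -0.300810  →  δ = -0.2922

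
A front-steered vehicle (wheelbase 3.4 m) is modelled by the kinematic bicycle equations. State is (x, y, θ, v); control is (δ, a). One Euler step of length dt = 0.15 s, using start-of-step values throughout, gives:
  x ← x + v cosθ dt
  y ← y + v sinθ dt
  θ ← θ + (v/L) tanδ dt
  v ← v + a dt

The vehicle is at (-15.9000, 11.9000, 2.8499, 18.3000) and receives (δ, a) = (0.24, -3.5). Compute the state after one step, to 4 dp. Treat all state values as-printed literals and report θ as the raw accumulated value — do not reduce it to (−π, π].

x' = -15.9000 + 18.3000·cos(2.8499)·0.15 = -18.5290
y' = 11.9000 + 18.3000·sin(2.8499)·0.15 = 12.6894
θ' = 2.8499 + (18.3000/3.4)·tan(0.24)·0.15 = 3.0475
v' = 18.3000 − 3.5000·0.15 = 17.7750

(-18.5290, 12.6894, 3.0475, 17.7750)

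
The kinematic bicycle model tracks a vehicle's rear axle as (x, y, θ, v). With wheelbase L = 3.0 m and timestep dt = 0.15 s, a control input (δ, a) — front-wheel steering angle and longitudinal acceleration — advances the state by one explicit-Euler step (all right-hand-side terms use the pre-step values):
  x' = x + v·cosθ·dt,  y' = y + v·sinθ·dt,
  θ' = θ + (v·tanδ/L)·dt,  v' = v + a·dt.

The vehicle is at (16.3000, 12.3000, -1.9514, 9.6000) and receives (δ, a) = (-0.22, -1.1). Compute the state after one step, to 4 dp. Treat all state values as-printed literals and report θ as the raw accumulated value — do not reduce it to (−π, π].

(15.7651, 10.9630, -2.0587, 9.4350)

x' = 16.3000 + 9.6000·cos(-1.9514)·0.15 = 15.7651
y' = 12.3000 + 9.6000·sin(-1.9514)·0.15 = 10.9630
θ' = -1.9514 + (9.6000/3.0)·tan(-0.22)·0.15 = -2.0587
v' = 9.6000 − 1.1000·0.15 = 9.4350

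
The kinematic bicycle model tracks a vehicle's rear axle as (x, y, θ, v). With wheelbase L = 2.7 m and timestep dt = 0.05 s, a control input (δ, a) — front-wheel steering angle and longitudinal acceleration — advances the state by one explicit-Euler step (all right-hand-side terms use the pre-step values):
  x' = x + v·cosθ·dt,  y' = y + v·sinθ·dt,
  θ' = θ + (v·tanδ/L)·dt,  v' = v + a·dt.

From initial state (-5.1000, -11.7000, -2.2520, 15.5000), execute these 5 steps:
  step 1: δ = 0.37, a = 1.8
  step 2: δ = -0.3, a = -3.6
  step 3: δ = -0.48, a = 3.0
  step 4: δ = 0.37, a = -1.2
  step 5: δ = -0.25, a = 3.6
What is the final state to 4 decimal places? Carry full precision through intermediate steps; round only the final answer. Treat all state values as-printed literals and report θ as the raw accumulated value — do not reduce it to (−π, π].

(-7.5397, -14.6999, -2.3401, 15.6800)

after step 1 (δ=0.37, a=1.8): (-5.588040, -12.302032, -2.140669, 15.590000)
after step 2 (δ=-0.3, a=-3.6): (-6.008599, -12.958347, -2.229975, 15.410000)
after step 3 (δ=-0.48, a=3.0): (-6.480506, -13.567424, -2.378542, 15.560000)
after step 4 (δ=0.37, a=-1.2): (-7.042791, -14.105122, -2.266780, 15.500000)
after step 5 (δ=-0.25, a=3.6): (-7.539675, -14.699875, -2.340073, 15.680000)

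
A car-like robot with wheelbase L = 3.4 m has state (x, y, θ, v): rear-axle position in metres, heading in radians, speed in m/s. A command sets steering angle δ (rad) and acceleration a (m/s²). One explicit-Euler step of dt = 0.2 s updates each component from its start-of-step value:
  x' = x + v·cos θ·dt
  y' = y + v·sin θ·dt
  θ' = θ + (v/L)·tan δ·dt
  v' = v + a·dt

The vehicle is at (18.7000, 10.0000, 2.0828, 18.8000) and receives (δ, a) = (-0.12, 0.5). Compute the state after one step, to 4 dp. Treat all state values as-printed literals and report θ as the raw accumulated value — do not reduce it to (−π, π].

(16.8579, 13.2778, 1.9495, 18.9000)

x' = 18.7000 + 18.8000·cos(2.0828)·0.2 = 16.8579
y' = 10.0000 + 18.8000·sin(2.0828)·0.2 = 13.2778
θ' = 2.0828 + (18.8000/3.4)·tan(-0.12)·0.2 = 1.9495
v' = 18.8000 + 0.5000·0.2 = 18.9000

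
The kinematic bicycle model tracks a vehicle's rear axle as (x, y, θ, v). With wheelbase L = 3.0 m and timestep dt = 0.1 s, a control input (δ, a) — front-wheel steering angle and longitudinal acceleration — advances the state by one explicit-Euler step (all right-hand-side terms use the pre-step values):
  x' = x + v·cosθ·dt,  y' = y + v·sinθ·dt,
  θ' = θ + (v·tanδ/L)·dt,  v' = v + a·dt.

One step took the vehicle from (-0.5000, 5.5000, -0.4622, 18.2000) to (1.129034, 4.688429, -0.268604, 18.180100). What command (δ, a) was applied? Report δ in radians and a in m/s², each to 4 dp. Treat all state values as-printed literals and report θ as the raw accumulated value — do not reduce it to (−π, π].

δ = 0.3089, a = -0.1990

a = (v'−v)/dt = (-0.019900)/0.1 = -0.1990
Δθ = θ'−θ = 0.193596;  (v·dt/L) = 18.2000·0.1/3.0 = 0.606667
tan δ = Δθ·L/(v·dt) = 0.319114  →  δ = 0.3089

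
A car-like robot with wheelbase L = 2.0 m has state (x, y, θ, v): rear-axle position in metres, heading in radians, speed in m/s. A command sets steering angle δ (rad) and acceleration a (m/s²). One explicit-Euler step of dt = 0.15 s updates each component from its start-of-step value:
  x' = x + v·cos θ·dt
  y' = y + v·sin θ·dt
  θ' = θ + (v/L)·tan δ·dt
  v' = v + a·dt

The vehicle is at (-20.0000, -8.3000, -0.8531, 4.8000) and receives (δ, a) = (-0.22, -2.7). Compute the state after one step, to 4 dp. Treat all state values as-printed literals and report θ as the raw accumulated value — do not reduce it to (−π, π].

x' = -20.0000 + 4.8000·cos(-0.8531)·0.15 = -19.5265
y' = -8.3000 + 4.8000·sin(-0.8531)·0.15 = -8.8424
θ' = -0.8531 + (4.8000/2.0)·tan(-0.22)·0.15 = -0.9336
v' = 4.8000 − 2.7000·0.15 = 4.3950

(-19.5265, -8.8424, -0.9336, 4.3950)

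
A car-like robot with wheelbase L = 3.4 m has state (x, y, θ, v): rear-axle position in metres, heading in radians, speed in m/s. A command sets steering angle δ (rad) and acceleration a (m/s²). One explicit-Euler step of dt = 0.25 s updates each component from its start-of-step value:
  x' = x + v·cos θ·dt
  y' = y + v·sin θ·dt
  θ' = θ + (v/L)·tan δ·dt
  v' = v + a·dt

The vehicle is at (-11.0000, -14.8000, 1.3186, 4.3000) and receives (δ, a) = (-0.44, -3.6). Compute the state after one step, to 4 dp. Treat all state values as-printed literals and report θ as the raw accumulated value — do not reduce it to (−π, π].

(-10.7318, -13.7590, 1.1698, 3.4000)

x' = -11.0000 + 4.3000·cos(1.3186)·0.25 = -10.7318
y' = -14.8000 + 4.3000·sin(1.3186)·0.25 = -13.7590
θ' = 1.3186 + (4.3000/3.4)·tan(-0.44)·0.25 = 1.1698
v' = 4.3000 − 3.6000·0.25 = 3.4000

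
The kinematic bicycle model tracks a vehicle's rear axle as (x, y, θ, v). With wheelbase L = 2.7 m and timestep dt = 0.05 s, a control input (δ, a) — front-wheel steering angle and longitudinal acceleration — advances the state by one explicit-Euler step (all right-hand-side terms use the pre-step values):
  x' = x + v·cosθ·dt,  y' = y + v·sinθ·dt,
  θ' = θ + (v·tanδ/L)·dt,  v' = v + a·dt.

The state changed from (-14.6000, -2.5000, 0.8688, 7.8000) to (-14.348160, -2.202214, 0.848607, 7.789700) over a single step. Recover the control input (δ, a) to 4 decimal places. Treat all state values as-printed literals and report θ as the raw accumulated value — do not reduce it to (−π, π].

a = (v'−v)/dt = (-0.010300)/0.05 = -0.2060
Δθ = θ'−θ = -0.020193;  (v·dt/L) = 7.8000·0.05/2.7 = 0.144444
tan δ = Δθ·L/(v·dt) = -0.139798  →  δ = -0.1389

δ = -0.1389, a = -0.2060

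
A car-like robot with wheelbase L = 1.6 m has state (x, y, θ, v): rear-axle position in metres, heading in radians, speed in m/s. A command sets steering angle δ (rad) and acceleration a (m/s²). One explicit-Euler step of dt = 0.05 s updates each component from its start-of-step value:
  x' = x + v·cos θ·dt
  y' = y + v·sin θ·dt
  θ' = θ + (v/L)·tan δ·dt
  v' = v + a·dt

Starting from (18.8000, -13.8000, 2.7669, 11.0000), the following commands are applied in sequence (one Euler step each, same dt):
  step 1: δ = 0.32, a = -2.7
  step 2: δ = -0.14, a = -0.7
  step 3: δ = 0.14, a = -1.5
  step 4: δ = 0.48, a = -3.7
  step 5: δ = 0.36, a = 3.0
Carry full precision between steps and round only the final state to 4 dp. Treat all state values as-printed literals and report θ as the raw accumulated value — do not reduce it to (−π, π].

(16.2013, -13.1101, 3.1800, 10.7200)

after step 1 (δ=0.32, a=-2.7): (18.288159, -13.598707, 2.880815, 10.865000)
after step 2 (δ=-0.14, a=-0.7): (17.763276, -13.458640, 2.832968, 10.830000)
after step 3 (δ=0.14, a=-1.5): (17.247361, -13.294160, 2.880661, 10.755000)
after step 4 (δ=0.48, a=-3.7): (16.727814, -13.155431, 3.055635, 10.570000)
after step 5 (δ=0.36, a=3.0): (16.201265, -13.110058, 3.179966, 10.720000)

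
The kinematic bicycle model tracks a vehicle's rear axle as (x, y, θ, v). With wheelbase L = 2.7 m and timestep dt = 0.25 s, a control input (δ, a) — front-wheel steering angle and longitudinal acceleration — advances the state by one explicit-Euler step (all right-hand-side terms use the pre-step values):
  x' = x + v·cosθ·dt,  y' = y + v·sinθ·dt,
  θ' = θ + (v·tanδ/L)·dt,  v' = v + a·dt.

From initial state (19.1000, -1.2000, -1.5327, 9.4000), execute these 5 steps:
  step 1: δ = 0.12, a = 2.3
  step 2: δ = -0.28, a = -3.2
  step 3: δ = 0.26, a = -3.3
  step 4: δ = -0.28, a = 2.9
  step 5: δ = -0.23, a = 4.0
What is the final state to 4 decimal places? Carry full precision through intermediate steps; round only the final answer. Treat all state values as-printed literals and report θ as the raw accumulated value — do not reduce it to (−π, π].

(19.2111, -12.6222, -1.8864, 10.0750)

after step 1 (δ=0.12, a=2.3): (19.189505, -3.548295, -1.427751, 9.975000)
after step 2 (δ=-0.28, a=-3.2): (19.545008, -6.016575, -1.693340, 9.175000)
after step 3 (δ=0.26, a=-3.3): (19.264627, -8.293124, -1.467345, 8.350000)
after step 4 (δ=-0.28, a=2.9): (19.480198, -10.369463, -1.689667, 9.075000)
after step 5 (δ=-0.23, a=4.0): (19.211145, -12.622203, -1.886412, 10.075000)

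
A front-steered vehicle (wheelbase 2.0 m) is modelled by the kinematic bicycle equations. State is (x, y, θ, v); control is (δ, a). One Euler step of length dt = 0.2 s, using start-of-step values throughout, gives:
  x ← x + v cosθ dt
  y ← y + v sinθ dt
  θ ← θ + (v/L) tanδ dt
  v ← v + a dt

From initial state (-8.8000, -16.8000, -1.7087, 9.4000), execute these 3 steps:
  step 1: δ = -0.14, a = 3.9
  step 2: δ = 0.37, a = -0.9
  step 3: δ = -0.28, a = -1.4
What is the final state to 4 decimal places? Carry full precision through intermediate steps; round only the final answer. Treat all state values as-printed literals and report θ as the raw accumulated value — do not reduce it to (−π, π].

(-9.3539, -22.6087, -1.7339, 9.7200)

after step 1 (δ=-0.14, a=3.9): (-9.058438, -18.662152, -1.841167, 10.180000)
after step 2 (δ=0.37, a=-0.9): (-9.602230, -20.624188, -1.446322, 10.000000)
after step 3 (δ=-0.28, a=-1.4): (-9.353923, -22.608714, -1.733876, 9.720000)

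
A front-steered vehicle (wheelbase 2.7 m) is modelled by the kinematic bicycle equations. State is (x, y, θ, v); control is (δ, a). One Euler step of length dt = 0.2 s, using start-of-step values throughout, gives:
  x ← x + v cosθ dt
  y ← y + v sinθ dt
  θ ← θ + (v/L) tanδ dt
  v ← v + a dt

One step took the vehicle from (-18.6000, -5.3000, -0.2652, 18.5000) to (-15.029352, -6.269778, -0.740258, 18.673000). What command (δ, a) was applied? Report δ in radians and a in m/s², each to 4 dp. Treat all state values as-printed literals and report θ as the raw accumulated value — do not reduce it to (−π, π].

δ = -0.3337, a = 0.8650

a = (v'−v)/dt = (0.173000)/0.2 = 0.8650
Δθ = θ'−θ = -0.475058;  (v·dt/L) = 18.5000·0.2/2.7 = 1.370370
tan δ = Δθ·L/(v·dt) = -0.346664  →  δ = -0.3337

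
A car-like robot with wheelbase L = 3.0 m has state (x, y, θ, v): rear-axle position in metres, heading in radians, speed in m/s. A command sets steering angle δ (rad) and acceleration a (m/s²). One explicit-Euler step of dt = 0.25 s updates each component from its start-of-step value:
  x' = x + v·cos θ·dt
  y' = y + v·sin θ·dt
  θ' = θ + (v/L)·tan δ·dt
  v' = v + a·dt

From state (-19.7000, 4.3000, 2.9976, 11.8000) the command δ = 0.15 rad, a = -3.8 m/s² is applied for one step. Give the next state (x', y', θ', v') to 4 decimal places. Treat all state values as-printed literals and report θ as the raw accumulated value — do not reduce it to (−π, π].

(-22.6195, 4.7233, 3.1462, 10.8500)

x' = -19.7000 + 11.8000·cos(2.9976)·0.25 = -22.6195
y' = 4.3000 + 11.8000·sin(2.9976)·0.25 = 4.7233
θ' = 2.9976 + (11.8000/3.0)·tan(0.15)·0.25 = 3.1462
v' = 11.8000 − 3.8000·0.25 = 10.8500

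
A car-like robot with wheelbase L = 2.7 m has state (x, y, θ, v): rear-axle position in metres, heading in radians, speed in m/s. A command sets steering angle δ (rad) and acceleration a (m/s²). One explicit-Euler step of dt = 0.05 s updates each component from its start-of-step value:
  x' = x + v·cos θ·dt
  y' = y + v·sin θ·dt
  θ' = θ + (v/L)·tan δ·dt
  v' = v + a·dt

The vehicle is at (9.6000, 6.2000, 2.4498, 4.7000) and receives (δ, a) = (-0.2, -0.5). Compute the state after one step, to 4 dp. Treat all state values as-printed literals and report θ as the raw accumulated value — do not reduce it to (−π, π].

(9.4190, 6.3499, 2.4322, 4.6750)

x' = 9.6000 + 4.7000·cos(2.4498)·0.05 = 9.4190
y' = 6.2000 + 4.7000·sin(2.4498)·0.05 = 6.3499
θ' = 2.4498 + (4.7000/2.7)·tan(-0.2)·0.05 = 2.4322
v' = 4.7000 − 0.5000·0.05 = 4.6750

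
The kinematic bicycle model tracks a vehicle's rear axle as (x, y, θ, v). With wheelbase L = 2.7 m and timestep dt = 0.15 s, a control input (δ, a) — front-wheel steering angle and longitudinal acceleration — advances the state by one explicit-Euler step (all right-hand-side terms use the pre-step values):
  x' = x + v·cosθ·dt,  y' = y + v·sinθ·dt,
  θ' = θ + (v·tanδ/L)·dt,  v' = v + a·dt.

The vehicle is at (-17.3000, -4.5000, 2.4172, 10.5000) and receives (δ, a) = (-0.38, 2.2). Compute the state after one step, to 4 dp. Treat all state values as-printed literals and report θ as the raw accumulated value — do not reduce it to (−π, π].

(-18.4795, -3.4563, 2.1842, 10.8300)

x' = -17.3000 + 10.5000·cos(2.4172)·0.15 = -18.4795
y' = -4.5000 + 10.5000·sin(2.4172)·0.15 = -3.4563
θ' = 2.4172 + (10.5000/2.7)·tan(-0.38)·0.15 = 2.1842
v' = 10.5000 + 2.2000·0.15 = 10.8300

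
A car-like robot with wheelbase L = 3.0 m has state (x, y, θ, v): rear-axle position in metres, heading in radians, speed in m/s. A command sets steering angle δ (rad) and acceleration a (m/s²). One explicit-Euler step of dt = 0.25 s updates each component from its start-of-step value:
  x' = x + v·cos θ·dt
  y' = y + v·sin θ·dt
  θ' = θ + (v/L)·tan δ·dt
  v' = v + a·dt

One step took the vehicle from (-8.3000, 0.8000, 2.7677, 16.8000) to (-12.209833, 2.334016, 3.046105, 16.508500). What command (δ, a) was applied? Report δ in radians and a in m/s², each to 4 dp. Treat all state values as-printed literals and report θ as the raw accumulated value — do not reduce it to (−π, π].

a = (v'−v)/dt = (-0.291500)/0.25 = -1.1660
Δθ = θ'−θ = 0.278405;  (v·dt/L) = 16.8000·0.25/3.0 = 1.400000
tan δ = Δθ·L/(v·dt) = 0.198861  →  δ = 0.1963

δ = 0.1963, a = -1.1660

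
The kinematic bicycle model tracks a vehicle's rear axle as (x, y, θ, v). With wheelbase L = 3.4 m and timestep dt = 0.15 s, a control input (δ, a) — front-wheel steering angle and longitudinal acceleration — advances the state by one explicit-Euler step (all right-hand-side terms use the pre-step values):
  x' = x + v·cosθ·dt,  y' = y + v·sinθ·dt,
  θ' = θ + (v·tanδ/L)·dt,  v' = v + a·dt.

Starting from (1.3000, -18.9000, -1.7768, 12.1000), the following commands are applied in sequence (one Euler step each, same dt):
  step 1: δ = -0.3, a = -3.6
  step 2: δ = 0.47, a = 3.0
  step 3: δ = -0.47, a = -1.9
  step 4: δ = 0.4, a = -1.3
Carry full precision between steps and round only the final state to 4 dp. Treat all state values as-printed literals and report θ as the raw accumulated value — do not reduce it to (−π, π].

after step 1 (δ=-0.3, a=-3.6): (0.928742, -20.676624, -1.941931, 11.560000)
after step 2 (δ=0.47, a=3.0): (0.299867, -22.292567, -1.682868, 12.010000)
after step 3 (δ=-0.47, a=-1.9): (0.098392, -24.082765, -1.952016, 11.725000)
after step 4 (δ=0.4, a=-1.3): (-0.555955, -25.715258, -1.733313, 11.530000)

(-0.5560, -25.7153, -1.7333, 11.5300)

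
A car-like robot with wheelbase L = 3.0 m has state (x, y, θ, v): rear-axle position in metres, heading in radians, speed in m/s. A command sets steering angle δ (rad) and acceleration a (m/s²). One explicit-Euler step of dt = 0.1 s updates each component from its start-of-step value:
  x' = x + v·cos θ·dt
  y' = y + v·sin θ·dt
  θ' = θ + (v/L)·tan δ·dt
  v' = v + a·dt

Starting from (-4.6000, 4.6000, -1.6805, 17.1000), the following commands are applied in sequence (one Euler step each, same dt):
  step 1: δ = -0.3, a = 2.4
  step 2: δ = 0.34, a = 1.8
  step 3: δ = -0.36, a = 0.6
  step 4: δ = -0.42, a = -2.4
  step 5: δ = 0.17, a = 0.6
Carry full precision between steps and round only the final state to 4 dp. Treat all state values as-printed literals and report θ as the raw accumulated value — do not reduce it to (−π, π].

after step 1 (δ=-0.3, a=2.4): (-4.787217, 2.900280, -1.856822, 17.340000)
after step 2 (δ=0.34, a=1.8): (-5.276450, 1.236727, -1.652362, 17.520000)
after step 3 (δ=-0.36, a=0.6): (-5.419194, -0.509448, -1.872181, 17.580000)
after step 4 (δ=-0.42, a=-2.4): (-5.941044, -2.188209, -2.133873, 17.340000)
after step 5 (δ=0.17, a=0.6): (-6.866636, -3.654509, -2.034655, 17.400000)

(-6.8666, -3.6545, -2.0347, 17.4000)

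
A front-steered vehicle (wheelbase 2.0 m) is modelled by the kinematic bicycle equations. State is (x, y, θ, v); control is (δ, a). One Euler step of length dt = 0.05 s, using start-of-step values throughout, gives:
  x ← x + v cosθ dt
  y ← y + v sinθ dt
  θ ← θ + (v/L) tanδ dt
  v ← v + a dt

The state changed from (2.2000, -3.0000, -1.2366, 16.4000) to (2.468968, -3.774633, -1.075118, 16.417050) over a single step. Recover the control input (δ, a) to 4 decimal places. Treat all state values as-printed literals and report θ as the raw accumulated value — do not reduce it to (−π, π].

a = (v'−v)/dt = (0.017050)/0.05 = 0.3410
Δθ = θ'−θ = 0.161482;  (v·dt/L) = 16.4000·0.05/2.0 = 0.410000
tan δ = Δθ·L/(v·dt) = 0.393859  →  δ = 0.3752

δ = 0.3752, a = 0.3410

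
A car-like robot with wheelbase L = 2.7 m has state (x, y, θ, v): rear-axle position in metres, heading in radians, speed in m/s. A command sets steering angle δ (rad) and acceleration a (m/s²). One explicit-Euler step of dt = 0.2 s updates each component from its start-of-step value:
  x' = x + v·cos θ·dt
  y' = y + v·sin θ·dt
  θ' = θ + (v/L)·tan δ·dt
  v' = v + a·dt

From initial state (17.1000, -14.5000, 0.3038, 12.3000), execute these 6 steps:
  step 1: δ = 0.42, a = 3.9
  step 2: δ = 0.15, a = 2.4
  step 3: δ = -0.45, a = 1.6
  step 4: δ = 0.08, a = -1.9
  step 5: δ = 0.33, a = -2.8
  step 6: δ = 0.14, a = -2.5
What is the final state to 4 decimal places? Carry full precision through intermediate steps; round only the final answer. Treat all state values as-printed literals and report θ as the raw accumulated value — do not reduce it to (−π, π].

after step 1 (δ=0.42, a=3.9): (19.447348, -13.764095, 0.710677, 13.080000)
after step 2 (δ=0.15, a=2.4): (21.430068, -12.057555, 0.857110, 13.560000)
after step 3 (δ=-0.45, a=1.6): (23.205410, -10.007407, 0.371908, 13.880000)
after step 4 (δ=0.08, a=-1.9): (25.791630, -8.998625, 0.454336, 13.500000)
after step 5 (δ=0.33, a=-2.8): (28.217722, -7.813687, 0.796861, 12.940000)
after step 6 (δ=0.14, a=-2.5): (30.026617, -5.962838, 0.931937, 12.440000)

(30.0266, -5.9628, 0.9319, 12.4400)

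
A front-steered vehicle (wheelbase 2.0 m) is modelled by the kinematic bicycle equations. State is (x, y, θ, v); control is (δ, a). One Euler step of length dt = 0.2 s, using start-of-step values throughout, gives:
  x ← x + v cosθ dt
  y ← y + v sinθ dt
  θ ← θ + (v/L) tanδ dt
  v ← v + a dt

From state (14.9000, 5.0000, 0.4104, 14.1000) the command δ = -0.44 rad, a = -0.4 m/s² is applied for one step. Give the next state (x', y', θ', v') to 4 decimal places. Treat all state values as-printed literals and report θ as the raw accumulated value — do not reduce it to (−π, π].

x' = 14.9000 + 14.1000·cos(0.4104)·0.2 = 17.4858
y' = 5.0000 + 14.1000·sin(0.4104)·0.2 = 6.1251
θ' = 0.4104 + (14.1000/2.0)·tan(-0.44)·0.2 = -0.2534
v' = 14.1000 − 0.4000·0.2 = 14.0200

(17.4858, 6.1251, -0.2534, 14.0200)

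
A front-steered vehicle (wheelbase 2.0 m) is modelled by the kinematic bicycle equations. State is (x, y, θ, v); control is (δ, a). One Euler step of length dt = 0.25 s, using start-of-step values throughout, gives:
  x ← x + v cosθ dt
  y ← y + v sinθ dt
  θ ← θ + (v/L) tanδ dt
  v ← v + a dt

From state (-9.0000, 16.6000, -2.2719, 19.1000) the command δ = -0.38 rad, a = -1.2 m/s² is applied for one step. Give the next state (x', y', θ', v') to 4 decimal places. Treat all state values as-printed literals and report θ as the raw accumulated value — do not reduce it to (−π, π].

x' = -9.0000 + 19.1000·cos(-2.2719)·0.25 = -12.0802
y' = 16.6000 + 19.1000·sin(-2.2719)·0.25 = 12.9513
θ' = -2.2719 + (19.1000/2.0)·tan(-0.38)·0.25 = -3.2255
v' = 19.1000 − 1.2000·0.25 = 18.8000

(-12.0802, 12.9513, -3.2255, 18.8000)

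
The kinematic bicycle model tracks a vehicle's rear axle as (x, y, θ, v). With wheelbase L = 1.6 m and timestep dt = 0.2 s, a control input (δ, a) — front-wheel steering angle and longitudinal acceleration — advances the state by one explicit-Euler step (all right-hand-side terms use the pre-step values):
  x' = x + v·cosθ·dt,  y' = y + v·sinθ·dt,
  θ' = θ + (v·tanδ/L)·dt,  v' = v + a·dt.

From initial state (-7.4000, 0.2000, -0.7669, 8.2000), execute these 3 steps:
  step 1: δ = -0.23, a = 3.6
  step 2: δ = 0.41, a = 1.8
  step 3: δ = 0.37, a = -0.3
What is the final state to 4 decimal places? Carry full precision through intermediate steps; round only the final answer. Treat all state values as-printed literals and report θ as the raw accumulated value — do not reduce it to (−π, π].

(-3.6570, -3.3717, -0.0724, 9.2200)

after step 1 (δ=-0.23, a=3.6): (-6.219093, -0.938006, -1.006897, 8.920000)
after step 2 (δ=0.41, a=1.8): (-5.265570, -2.445803, -0.522283, 9.280000)
after step 3 (δ=0.37, a=-0.3): (-3.657007, -3.371687, -0.072362, 9.220000)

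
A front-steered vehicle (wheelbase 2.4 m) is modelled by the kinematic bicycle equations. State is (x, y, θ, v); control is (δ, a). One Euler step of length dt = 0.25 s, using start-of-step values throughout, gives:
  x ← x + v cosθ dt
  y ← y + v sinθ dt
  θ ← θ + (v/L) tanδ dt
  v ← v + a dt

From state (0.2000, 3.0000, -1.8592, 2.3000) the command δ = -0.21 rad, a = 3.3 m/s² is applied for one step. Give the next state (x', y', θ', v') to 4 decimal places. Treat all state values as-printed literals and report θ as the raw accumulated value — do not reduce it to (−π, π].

(0.0365, 2.4487, -1.9103, 3.1250)

x' = 0.2000 + 2.3000·cos(-1.8592)·0.25 = 0.0365
y' = 3.0000 + 2.3000·sin(-1.8592)·0.25 = 2.4487
θ' = -1.8592 + (2.3000/2.4)·tan(-0.21)·0.25 = -1.9103
v' = 2.3000 + 3.3000·0.25 = 3.1250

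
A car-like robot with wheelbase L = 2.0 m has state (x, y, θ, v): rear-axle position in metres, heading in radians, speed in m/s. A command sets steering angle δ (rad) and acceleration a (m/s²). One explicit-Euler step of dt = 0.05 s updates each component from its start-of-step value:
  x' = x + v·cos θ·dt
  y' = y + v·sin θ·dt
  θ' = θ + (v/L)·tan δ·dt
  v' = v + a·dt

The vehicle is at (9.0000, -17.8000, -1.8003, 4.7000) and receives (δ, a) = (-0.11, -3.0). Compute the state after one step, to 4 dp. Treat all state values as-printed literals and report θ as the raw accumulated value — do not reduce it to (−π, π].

(8.9465, -18.0288, -1.8133, 4.5500)

x' = 9.0000 + 4.7000·cos(-1.8003)·0.05 = 8.9465
y' = -17.8000 + 4.7000·sin(-1.8003)·0.05 = -18.0288
θ' = -1.8003 + (4.7000/2.0)·tan(-0.11)·0.05 = -1.8133
v' = 4.7000 − 3.0000·0.05 = 4.5500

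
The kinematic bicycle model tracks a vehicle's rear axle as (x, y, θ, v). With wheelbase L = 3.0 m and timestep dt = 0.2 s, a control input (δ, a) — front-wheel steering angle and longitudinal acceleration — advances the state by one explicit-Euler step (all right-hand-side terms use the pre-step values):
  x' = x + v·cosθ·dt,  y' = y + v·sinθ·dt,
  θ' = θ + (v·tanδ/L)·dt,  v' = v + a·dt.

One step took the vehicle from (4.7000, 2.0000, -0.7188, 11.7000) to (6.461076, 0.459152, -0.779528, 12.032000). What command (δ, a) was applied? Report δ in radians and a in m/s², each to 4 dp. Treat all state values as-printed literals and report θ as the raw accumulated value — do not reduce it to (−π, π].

δ = -0.0777, a = 1.6600

a = (v'−v)/dt = (0.332000)/0.2 = 1.6600
Δθ = θ'−θ = -0.060728;  (v·dt/L) = 11.7000·0.2/3.0 = 0.780000
tan δ = Δθ·L/(v·dt) = -0.077856  →  δ = -0.0777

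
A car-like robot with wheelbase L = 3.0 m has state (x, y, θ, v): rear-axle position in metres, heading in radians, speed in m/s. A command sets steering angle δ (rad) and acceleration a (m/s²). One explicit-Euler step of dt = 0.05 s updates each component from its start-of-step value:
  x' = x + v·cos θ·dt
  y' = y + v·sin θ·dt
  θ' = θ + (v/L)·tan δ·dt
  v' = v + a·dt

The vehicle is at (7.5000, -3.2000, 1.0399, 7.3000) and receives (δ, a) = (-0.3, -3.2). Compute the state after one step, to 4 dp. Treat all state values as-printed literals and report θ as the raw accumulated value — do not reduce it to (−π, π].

x' = 7.5000 + 7.3000·cos(1.0399)·0.05 = 7.6848
y' = -3.2000 + 7.3000·sin(1.0399)·0.05 = -2.8852
θ' = 1.0399 + (7.3000/3.0)·tan(-0.3)·0.05 = 1.0023
v' = 7.3000 − 3.2000·0.05 = 7.1400

(7.6848, -2.8852, 1.0023, 7.1400)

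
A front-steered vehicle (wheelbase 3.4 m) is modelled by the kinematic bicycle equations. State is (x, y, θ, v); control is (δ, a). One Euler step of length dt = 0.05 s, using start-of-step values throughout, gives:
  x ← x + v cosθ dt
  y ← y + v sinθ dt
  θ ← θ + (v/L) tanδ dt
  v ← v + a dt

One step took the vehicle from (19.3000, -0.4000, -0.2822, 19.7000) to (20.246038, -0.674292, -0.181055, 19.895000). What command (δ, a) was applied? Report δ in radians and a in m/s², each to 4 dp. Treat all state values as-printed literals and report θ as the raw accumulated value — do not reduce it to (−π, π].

a = (v'−v)/dt = (0.195000)/0.05 = 3.9000
Δθ = θ'−θ = 0.101145;  (v·dt/L) = 19.7000·0.05/3.4 = 0.289706
tan δ = Δθ·L/(v·dt) = 0.349130  →  δ = 0.3359

δ = 0.3359, a = 3.9000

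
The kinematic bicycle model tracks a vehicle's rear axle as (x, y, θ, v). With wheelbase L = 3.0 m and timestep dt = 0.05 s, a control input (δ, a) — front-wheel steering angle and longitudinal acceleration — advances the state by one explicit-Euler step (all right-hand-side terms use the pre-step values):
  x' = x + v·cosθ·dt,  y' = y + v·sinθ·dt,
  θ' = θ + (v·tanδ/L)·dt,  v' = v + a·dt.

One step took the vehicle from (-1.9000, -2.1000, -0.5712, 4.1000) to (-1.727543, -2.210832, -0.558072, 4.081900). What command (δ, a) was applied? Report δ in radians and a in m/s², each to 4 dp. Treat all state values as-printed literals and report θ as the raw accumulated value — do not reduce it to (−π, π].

δ = 0.1898, a = -0.3620

a = (v'−v)/dt = (-0.018100)/0.05 = -0.3620
Δθ = θ'−θ = 0.013128;  (v·dt/L) = 4.1000·0.05/3.0 = 0.068333
tan δ = Δθ·L/(v·dt) = 0.192117  →  δ = 0.1898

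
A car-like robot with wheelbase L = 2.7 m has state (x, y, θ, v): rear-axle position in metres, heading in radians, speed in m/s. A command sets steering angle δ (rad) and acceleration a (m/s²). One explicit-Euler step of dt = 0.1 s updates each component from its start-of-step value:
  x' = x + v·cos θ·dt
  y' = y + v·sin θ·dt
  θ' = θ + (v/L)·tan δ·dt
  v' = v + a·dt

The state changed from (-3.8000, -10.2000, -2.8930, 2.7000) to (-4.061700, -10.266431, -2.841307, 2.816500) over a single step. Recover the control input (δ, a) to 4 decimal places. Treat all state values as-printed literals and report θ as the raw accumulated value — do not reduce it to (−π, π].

a = (v'−v)/dt = (0.116500)/0.1 = 1.1650
Δθ = θ'−θ = 0.051693;  (v·dt/L) = 2.7000·0.1/2.7 = 0.100000
tan δ = Δθ·L/(v·dt) = 0.516930  →  δ = 0.4771

δ = 0.4771, a = 1.1650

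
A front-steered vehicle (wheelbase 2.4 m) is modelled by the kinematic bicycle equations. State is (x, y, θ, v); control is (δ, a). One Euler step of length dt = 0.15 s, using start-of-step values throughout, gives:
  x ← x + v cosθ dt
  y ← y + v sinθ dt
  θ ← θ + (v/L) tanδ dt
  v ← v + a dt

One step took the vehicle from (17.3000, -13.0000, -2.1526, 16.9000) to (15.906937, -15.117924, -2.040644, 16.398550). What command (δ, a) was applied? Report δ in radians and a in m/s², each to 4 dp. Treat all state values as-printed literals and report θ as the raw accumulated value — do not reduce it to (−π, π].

a = (v'−v)/dt = (-0.501450)/0.15 = -3.3430
Δθ = θ'−θ = 0.111956;  (v·dt/L) = 16.9000·0.15/2.4 = 1.056250
tan δ = Δθ·L/(v·dt) = 0.105994  →  δ = 0.1056

δ = 0.1056, a = -3.3430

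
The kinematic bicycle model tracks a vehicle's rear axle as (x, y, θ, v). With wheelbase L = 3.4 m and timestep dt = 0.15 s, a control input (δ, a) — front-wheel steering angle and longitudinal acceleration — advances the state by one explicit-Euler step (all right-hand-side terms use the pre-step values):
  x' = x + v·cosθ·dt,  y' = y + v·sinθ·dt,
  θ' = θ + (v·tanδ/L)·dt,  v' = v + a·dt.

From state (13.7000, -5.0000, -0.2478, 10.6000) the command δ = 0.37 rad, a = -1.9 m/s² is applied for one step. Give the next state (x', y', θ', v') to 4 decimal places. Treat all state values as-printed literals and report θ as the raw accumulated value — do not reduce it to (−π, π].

(15.2414, -5.3900, -0.0664, 10.3150)

x' = 13.7000 + 10.6000·cos(-0.2478)·0.15 = 15.2414
y' = -5.0000 + 10.6000·sin(-0.2478)·0.15 = -5.3900
θ' = -0.2478 + (10.6000/3.4)·tan(0.37)·0.15 = -0.0664
v' = 10.6000 − 1.9000·0.15 = 10.3150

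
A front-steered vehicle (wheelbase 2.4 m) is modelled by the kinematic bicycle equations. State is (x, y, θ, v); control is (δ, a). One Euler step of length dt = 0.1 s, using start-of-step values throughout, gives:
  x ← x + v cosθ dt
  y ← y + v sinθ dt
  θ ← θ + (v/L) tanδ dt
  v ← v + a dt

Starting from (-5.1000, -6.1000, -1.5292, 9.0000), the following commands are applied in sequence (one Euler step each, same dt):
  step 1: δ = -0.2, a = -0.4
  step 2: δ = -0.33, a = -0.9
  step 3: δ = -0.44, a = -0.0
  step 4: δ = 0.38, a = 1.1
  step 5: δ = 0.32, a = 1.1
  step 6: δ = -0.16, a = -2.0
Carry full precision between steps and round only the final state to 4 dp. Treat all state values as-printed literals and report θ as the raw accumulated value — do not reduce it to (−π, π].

after step 1 (δ=-0.2, a=-0.4): (-5.062574, -6.999221, -1.605216, 8.960000)
after step 2 (δ=-0.33, a=-0.9): (-5.093408, -7.894691, -1.733092, 8.870000)
after step 3 (δ=-0.44, a=-0.0): (-5.236734, -8.770035, -1.907085, 8.870000)
after step 4 (δ=0.38, a=1.1): (-5.529431, -9.607350, -1.759469, 8.980000)
after step 5 (δ=0.32, a=1.1): (-5.697855, -10.489414, -1.635474, 9.090000)
after step 6 (δ=-0.16, a=-2.0): (-5.756606, -11.396514, -1.696596, 8.890000)

(-5.7566, -11.3965, -1.6966, 8.8900)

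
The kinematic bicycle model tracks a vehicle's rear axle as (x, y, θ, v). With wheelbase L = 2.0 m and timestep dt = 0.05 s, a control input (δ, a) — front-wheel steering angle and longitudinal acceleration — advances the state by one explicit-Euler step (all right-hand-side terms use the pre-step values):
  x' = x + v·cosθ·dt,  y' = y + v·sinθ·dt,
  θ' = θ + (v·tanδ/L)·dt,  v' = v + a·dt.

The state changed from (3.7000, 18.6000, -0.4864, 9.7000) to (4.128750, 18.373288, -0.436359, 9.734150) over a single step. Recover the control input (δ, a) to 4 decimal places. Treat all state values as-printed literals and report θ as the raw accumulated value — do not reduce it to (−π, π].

a = (v'−v)/dt = (0.034150)/0.05 = 0.6830
Δθ = θ'−θ = 0.050041;  (v·dt/L) = 9.7000·0.05/2.0 = 0.242500
tan δ = Δθ·L/(v·dt) = 0.206355  →  δ = 0.2035

δ = 0.2035, a = 0.6830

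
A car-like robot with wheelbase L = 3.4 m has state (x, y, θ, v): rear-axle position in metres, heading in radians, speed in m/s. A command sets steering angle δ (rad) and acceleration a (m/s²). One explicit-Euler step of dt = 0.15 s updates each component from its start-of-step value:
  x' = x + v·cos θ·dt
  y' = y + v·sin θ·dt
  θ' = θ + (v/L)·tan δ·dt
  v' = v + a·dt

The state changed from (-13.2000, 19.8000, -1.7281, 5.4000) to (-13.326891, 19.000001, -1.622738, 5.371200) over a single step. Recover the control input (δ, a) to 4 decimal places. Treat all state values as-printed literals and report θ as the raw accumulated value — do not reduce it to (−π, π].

a = (v'−v)/dt = (-0.028800)/0.15 = -0.1920
Δθ = θ'−θ = 0.105362;  (v·dt/L) = 5.4000·0.15/3.4 = 0.238235
tan δ = Δθ·L/(v·dt) = 0.442260  →  δ = 0.4164

δ = 0.4164, a = -0.1920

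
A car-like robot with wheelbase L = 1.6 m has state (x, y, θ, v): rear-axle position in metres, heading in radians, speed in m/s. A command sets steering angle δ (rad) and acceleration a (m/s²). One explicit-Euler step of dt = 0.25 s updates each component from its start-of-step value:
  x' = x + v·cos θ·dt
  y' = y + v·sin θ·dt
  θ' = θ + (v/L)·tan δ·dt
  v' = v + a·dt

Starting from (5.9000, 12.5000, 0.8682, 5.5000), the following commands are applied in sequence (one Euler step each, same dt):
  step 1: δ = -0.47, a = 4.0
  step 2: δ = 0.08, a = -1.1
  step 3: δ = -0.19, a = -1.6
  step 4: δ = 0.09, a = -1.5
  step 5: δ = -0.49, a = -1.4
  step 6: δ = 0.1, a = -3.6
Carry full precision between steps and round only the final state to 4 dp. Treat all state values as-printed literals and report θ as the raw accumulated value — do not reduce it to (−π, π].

(13.5241, 15.9417, 0.0339, 4.2000)

after step 1 (δ=-0.47, a=4.0): (6.788527, 13.549355, 0.431667, 6.500000)
after step 2 (δ=0.08, a=-1.1): (8.264465, 14.229231, 0.513091, 6.225000)
after step 3 (δ=-0.19, a=-1.6): (9.620319, 14.993151, 0.326029, 5.825000)
after step 4 (δ=0.09, a=-1.5): (10.999856, 15.459564, 0.408165, 5.450000)
after step 5 (δ=-0.49, a=-1.4): (12.250427, 16.000376, -0.046048, 5.100000)
after step 6 (δ=0.1, a=-3.6): (13.524076, 15.941686, 0.033906, 4.200000)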